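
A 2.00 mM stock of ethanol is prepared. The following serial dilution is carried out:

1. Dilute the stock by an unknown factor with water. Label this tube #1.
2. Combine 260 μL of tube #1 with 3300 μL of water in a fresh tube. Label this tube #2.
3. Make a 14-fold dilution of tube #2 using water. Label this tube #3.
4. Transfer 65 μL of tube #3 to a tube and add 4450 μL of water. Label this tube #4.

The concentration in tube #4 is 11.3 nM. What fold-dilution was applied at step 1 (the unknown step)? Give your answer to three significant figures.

13.3-fold

Step 1: unknown factor x
Step 2: 260 μL + 3300 μL = 3560 μL total → factor 3560/260 = 13.692
Step 3: 14-fold → factor 14
Step 4: 65 μL + 4450 μL = 4515 μL total → factor 4515/65 = 69.462
Product of known-step factors = 13315
Overall factor = 2.00 mM / (11.3 nM) = 1.7699 × 10^5
x = 1.7699 × 10^5 / 13315 = 13.3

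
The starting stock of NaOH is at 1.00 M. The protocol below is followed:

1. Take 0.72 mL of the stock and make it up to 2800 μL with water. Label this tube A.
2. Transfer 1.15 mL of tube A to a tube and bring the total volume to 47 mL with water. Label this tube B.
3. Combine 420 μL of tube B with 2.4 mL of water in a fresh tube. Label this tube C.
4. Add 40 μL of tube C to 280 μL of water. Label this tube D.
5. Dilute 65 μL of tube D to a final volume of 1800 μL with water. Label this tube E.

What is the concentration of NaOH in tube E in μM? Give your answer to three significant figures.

4.23 μM

Step 1: 0.72 mL brought to 2800 μL → factor 2.8/0.72 = 3.8889
Step 2: 1.15 mL brought to 47 mL → factor 47/1.15 = 40.87
Step 3: 420 μL + 2.4 mL = 2820 μL total → factor 2820/420 = 6.7143
Step 4: 40 μL + 280 μL = 320 μL total → factor 320/40 = 8
Step 5: 65 μL brought to 1800 μL → factor 1800/65 = 27.692
Overall dilution factor = 3.8889 × 40.87 × 6.7143 × 8 × 27.692 = 2.3641 × 10^5
Final = 1.00 M / 2.3641 × 10^5 = 4.230 × 10^-6 M = 4.23 μM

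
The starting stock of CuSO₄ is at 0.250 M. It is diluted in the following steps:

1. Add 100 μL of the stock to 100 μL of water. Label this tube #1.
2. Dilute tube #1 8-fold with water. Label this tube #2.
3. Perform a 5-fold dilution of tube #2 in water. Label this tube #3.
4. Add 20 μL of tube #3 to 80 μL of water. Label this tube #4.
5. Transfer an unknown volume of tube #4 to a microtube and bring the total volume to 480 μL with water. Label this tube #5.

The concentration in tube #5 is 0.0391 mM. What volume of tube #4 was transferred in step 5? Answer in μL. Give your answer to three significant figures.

30.0 μL

Step 1: 100 μL + 100 μL = 200 μL total → factor 200/100 = 2
Step 2: 8-fold → factor 8
Step 3: 5-fold → factor 5
Step 4: 20 μL + 80 μL = 100 μL total → factor 100/20 = 5
Step 5: v brought to 480 μL → factor = 480 μL/v
Product of known-step factors = 400
Overall factor = 0.250 M / (0.0391 mM) = 6393.9
Step-5 factor = 6393.9 / 400 = 15.985
v = 480 μL / 15.985 = 30.0 μL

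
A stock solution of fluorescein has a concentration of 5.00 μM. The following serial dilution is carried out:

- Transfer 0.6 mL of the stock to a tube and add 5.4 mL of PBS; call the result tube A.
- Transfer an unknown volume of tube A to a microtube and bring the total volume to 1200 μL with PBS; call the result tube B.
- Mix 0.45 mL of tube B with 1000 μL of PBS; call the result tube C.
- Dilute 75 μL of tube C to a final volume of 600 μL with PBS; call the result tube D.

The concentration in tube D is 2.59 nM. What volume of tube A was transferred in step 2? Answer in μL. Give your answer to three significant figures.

160 μL

Step 1: 0.6 mL + 5.4 mL = 6 mL total → factor 6/0.6 = 10
Step 2: v brought to 1200 μL → factor = 1200 μL/v
Step 3: 0.45 mL + 1000 μL = 1.45 mL total → factor 1.45/0.45 = 3.2222
Step 4: 75 μL brought to 600 μL → factor 600/75 = 8
Product of known-step factors = 257.78
Overall factor = 5.00 μM / (2.59 nM) = 1930.5
Step-2 factor = 1930.5 / 257.78 = 7.489
v = 1200 μL / 7.489 = 160 μL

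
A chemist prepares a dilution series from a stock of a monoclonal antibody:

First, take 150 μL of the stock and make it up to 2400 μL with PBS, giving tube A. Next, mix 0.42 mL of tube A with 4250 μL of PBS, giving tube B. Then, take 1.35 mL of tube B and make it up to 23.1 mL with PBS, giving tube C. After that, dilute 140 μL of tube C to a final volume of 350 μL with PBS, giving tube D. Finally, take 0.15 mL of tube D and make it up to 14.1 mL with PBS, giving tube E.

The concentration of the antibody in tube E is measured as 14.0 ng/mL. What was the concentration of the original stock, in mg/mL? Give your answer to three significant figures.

10.0 mg/mL

Step 1: 150 μL brought to 2400 μL → factor 2400/150 = 16
Step 2: 0.42 mL + 4250 μL = 4.67 mL total → factor 4.67/0.42 = 11.119
Step 3: 1.35 mL brought to 23.1 mL → factor 23.1/1.35 = 17.111
Step 4: 140 μL brought to 350 μL → factor 350/140 = 2.5
Step 5: 0.15 mL brought to 14.1 mL → factor 14.1/0.15 = 94
Overall dilution factor = 16 × 11.119 × 17.111 × 2.5 × 94 = 7.1537 × 10^5
Stock = 14.0 ng/mL × 7.1537 × 10^5 = 1.002 × 10^7 ng/mL = 10.0 mg/mL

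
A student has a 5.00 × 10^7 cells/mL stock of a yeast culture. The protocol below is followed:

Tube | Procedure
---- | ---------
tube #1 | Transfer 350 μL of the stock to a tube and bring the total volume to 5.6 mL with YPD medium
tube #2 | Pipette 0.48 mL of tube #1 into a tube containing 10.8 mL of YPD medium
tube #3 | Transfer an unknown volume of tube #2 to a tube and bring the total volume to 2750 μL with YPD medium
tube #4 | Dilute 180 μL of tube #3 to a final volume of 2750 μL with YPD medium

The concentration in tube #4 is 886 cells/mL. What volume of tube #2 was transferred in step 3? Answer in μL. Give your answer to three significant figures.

Step 1: 350 μL brought to 5.6 mL → factor 5600/350 = 16
Step 2: 0.48 mL + 10.8 mL = 11.28 mL total → factor 11.28/0.48 = 23.5
Step 3: v brought to 2750 μL → factor = 2750 μL/v
Step 4: 180 μL brought to 2750 μL → factor 2750/180 = 15.278
Product of known-step factors = 5744.4
Overall factor = 5.00 × 10^7 cells/mL / (886 cells/mL) = 56433
Step-3 factor = 56433 / 5744.4 = 9.824
v = 2750 μL / 9.824 = 280 μL

280 μL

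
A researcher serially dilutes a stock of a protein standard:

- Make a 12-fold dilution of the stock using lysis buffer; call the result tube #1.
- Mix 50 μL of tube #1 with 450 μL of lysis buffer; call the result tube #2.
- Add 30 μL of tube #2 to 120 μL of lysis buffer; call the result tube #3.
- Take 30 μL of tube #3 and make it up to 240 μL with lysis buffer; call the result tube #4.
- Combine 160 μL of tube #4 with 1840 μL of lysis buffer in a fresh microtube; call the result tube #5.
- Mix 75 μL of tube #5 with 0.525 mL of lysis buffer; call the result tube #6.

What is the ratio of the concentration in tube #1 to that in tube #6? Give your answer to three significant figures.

4.00 × 10^4

Step 1: 12-fold → factor 12
Step 2: 50 μL + 450 μL = 500 μL total → factor 500/50 = 10
Step 3: 30 μL + 120 μL = 150 μL total → factor 150/30 = 5
Step 4: 30 μL brought to 240 μL → factor 240/30 = 8
Step 5: 160 μL + 1840 μL = 2000 μL total → factor 2000/160 = 12.5
Step 6: 75 μL + 0.525 mL = 600 μL total → factor 600/75 = 8
Dilution factor to tube #1 = 12; to tube #6 = 4.8 × 10^5
[tube #1]/[tube #6] = (factor to tube #6)/(factor to tube #1) = 4.8 × 10^5/12 = 4.00 × 10^4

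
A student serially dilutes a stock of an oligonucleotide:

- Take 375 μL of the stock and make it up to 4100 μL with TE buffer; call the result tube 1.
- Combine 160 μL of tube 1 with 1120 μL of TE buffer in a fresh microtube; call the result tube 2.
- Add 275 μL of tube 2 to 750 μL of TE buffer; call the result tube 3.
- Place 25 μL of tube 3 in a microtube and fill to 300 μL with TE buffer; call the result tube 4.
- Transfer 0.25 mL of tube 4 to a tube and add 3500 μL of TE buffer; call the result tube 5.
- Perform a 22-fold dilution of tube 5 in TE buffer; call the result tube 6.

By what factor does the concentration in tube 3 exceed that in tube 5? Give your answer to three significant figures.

Step 1: 375 μL brought to 4100 μL → factor 4100/375 = 10.933
Step 2: 160 μL + 1120 μL = 1280 μL total → factor 1280/160 = 8
Step 3: 275 μL + 750 μL = 1025 μL total → factor 1025/275 = 3.7273
Step 4: 25 μL brought to 300 μL → factor 300/25 = 12
Step 5: 0.25 mL + 3500 μL = 3.75 mL total → factor 3.75/0.25 = 15
Dilution factor to tube 3 = 326.01; to tube 5 = 58682
[tube 3]/[tube 5] = (factor to tube 5)/(factor to tube 3) = 58682/326.01 = 180

180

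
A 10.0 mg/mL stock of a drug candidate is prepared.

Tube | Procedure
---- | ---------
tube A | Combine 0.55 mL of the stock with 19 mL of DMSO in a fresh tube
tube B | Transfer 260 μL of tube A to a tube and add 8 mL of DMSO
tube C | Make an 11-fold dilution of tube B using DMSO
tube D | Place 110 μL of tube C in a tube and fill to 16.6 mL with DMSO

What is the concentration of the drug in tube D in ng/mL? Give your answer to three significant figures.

5.33 ng/mL

Step 1: 0.55 mL + 19 mL = 19.55 mL total → factor 19.55/0.55 = 35.545
Step 2: 260 μL + 8 mL = 8260 μL total → factor 8260/260 = 31.769
Step 3: 11-fold → factor 11
Step 4: 110 μL brought to 16.6 mL → factor 16600/110 = 150.91
Overall dilution factor = 35.545 × 31.769 × 11 × 150.91 = 1.8746 × 10^6
Final = 10.0 mg/mL / 1.8746 × 10^6 = 5.335 × 10^-6 mg/mL = 5.33 ng/mL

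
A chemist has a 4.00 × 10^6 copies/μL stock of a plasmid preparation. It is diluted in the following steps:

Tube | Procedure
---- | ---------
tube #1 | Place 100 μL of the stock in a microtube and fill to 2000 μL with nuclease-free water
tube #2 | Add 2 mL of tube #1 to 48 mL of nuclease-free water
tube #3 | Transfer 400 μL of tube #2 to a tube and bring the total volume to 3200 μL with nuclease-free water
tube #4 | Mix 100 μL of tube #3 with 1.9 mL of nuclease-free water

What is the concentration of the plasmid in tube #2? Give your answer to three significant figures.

Step 1: 100 μL brought to 2000 μL → factor 2000/100 = 20
Step 2: 2 mL + 48 mL = 50 mL total → factor 50/2 = 25
Dilution factor through tube #2 = 20 × 25 = 500
[tube #2] = 4.00 × 10^6 copies/μL / 500 = 8.00 × 10^3 copies/μL

8.00 × 10^3 copies/μL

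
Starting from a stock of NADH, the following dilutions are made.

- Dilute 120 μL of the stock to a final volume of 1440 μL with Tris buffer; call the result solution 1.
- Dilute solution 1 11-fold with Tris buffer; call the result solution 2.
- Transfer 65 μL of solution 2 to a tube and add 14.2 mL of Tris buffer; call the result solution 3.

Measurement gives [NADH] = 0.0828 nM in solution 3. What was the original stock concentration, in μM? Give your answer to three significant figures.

Step 1: 120 μL brought to 1440 μL → factor 1440/120 = 12
Step 2: 11-fold → factor 11
Step 3: 65 μL + 14.2 mL = 14265 μL total → factor 14265/65 = 219.46
Overall dilution factor = 12 × 11 × 219.46 = 28969
Stock = 0.0828 nM × 28969 = 2399 nM = 2.40 μM

2.40 μM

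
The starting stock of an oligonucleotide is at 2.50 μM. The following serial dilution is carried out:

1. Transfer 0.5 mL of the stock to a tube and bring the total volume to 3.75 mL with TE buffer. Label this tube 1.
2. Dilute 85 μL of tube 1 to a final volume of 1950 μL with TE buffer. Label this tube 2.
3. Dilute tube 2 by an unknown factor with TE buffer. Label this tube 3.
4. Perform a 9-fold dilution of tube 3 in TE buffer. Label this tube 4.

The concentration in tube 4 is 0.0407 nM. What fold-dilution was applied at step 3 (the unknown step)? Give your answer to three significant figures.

Step 1: 0.5 mL brought to 3.75 mL → factor 3.75/0.5 = 7.5
Step 2: 85 μL brought to 1950 μL → factor 1950/85 = 22.941
Step 3: unknown factor x
Step 4: 9-fold → factor 9
Product of known-step factors = 1548.5
Overall factor = 2.50 μM / (0.0407 nM) = 61425
x = 61425 / 1548.5 = 39.7

39.7-fold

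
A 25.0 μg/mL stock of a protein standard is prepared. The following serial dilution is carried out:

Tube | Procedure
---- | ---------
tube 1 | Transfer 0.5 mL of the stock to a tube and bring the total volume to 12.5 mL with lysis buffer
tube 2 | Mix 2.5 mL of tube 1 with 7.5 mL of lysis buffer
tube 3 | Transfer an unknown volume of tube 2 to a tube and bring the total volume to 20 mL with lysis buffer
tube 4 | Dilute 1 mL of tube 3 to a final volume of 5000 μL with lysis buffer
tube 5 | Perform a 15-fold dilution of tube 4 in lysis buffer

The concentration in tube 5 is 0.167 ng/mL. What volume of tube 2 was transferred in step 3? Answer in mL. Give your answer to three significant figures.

1.00 mL

Step 1: 0.5 mL brought to 12.5 mL → factor 12.5/0.5 = 25
Step 2: 2.5 mL + 7.5 mL = 10 mL total → factor 10/2.5 = 4
Step 3: v brought to 20 mL → factor = 20 mL/v
Step 4: 1 mL brought to 5000 μL → factor 5/1 = 5
Step 5: 15-fold → factor 15
Product of known-step factors = 7500
Overall factor = 25.0 μg/mL / (0.167 ng/mL) = 1.497 × 10^5
Step-3 factor = 1.497 × 10^5 / 7500 = 19.96
v = 20 mL / 19.96 = 1.00 mL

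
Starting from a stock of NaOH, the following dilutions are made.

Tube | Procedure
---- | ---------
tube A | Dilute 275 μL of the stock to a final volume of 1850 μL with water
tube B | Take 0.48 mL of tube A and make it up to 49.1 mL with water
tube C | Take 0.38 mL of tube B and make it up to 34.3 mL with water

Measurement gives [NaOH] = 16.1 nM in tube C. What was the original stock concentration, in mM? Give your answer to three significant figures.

1.00 mM

Step 1: 275 μL brought to 1850 μL → factor 1850/275 = 6.7273
Step 2: 0.48 mL brought to 49.1 mL → factor 49.1/0.48 = 102.29
Step 3: 0.38 mL brought to 34.3 mL → factor 34.3/0.38 = 90.263
Overall dilution factor = 6.7273 × 102.29 × 90.263 = 62114
Stock = 16.1 nM × 62114 = 1.000 × 10^6 nM = 1.00 mM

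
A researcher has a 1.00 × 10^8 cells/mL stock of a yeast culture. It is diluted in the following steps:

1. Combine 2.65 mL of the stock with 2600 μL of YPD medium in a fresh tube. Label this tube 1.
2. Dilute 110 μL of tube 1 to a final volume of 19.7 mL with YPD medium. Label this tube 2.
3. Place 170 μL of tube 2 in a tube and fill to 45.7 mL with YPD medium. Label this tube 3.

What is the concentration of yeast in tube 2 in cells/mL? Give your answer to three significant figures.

2.82 × 10^5 cells/mL

Step 1: 2.65 mL + 2600 μL = 5.25 mL total → factor 5.25/2.65 = 1.9811
Step 2: 110 μL brought to 19.7 mL → factor 19700/110 = 179.09
Dilution factor through tube 2 = 1.9811 × 179.09 = 354.8
[tube 2] = 1.00 × 10^8 cells/mL / 354.8 = 2.82 × 10^5 cells/mL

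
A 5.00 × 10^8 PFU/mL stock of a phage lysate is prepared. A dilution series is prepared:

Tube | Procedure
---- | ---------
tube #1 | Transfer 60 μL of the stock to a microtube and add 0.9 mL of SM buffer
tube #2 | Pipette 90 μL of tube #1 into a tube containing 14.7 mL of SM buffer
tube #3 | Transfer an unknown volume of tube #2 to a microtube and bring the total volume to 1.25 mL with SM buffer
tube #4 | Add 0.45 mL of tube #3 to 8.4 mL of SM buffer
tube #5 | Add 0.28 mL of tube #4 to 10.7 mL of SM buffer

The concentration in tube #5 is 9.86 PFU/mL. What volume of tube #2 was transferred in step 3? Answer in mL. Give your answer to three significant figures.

Step 1: 60 μL + 0.9 mL = 960 μL total → factor 960/60 = 16
Step 2: 90 μL + 14.7 mL = 14790 μL total → factor 14790/90 = 164.33
Step 3: v brought to 1.25 mL → factor = 1.25 mL/v
Step 4: 0.45 mL + 8.4 mL = 8.85 mL total → factor 8.85/0.45 = 19.667
Step 5: 0.28 mL + 10.7 mL = 10.98 mL total → factor 10.98/0.28 = 39.214
Product of known-step factors = 2.0278 × 10^6
Overall factor = 5.00 × 10^8 PFU/mL / (9.86 PFU/mL) = 5.071 × 10^7
Step-3 factor = 5.071 × 10^7 / 2.0278 × 10^6 = 25.008
v = 1.25 mL / 25.008 = 0.0500 mL

0.0500 mL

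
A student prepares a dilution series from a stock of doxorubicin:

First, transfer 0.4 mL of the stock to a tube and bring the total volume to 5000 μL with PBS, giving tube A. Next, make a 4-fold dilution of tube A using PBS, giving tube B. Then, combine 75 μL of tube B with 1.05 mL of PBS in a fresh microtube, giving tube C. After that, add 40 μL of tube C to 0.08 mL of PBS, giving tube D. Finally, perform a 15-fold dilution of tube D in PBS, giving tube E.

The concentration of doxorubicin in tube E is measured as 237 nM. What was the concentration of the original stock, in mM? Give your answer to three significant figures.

Step 1: 0.4 mL brought to 5000 μL → factor 5/0.4 = 12.5
Step 2: 4-fold → factor 4
Step 3: 75 μL + 1.05 mL = 1125 μL total → factor 1125/75 = 15
Step 4: 40 μL + 0.08 mL = 120 μL total → factor 120/40 = 3
Step 5: 15-fold → factor 15
Overall dilution factor = 12.5 × 4 × 15 × 3 × 15 = 33750
Stock = 237 nM × 33750 = 7.999 × 10^6 nM = 8.00 mM

8.00 mM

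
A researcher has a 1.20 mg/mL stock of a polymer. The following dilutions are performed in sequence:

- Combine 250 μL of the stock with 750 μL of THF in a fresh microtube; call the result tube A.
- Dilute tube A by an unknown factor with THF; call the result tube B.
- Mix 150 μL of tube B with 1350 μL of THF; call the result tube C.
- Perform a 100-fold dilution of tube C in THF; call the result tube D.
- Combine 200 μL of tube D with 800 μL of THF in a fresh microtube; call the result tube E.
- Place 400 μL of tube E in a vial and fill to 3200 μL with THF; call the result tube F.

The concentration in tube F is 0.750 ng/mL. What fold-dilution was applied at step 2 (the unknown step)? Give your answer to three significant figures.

Step 1: 250 μL + 750 μL = 1000 μL total → factor 1000/250 = 4
Step 2: unknown factor x
Step 3: 150 μL + 1350 μL = 1500 μL total → factor 1500/150 = 10
Step 4: 100-fold → factor 100
Step 5: 200 μL + 800 μL = 1000 μL total → factor 1000/200 = 5
Step 6: 400 μL brought to 3200 μL → factor 3200/400 = 8
Product of known-step factors = 1.6 × 10^5
Overall factor = 1.20 mg/mL / (0.750 ng/mL) = 1.6 × 10^6
x = 1.6 × 10^6 / 1.6 × 10^5 = 10.0

10.0-fold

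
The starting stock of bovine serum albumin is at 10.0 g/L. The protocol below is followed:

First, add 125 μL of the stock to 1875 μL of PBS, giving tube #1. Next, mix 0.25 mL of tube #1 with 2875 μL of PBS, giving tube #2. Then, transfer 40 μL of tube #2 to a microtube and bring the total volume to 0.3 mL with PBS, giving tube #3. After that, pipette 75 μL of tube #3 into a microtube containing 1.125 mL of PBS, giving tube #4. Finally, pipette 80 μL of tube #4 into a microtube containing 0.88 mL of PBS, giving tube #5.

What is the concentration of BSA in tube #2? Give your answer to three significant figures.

Step 1: 125 μL + 1875 μL = 2000 μL total → factor 2000/125 = 16
Step 2: 0.25 mL + 2875 μL = 3.125 mL total → factor 3.125/0.25 = 12.5
Dilution factor through tube #2 = 16 × 12.5 = 200
[tube #2] = 10.0 g/L / 200 = 0.0500 g/L

0.0500 g/L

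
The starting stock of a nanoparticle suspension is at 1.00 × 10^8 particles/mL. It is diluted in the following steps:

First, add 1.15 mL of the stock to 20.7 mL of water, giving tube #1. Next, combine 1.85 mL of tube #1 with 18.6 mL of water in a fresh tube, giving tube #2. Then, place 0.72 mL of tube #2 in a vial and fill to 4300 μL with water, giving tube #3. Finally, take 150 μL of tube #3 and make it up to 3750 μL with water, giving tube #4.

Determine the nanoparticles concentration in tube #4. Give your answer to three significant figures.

3.19 × 10^3 particles/mL

Step 1: 1.15 mL + 20.7 mL = 21.85 mL total → factor 21.85/1.15 = 19
Step 2: 1.85 mL + 18.6 mL = 20.45 mL total → factor 20.45/1.85 = 11.054
Step 3: 0.72 mL brought to 4300 μL → factor 4.3/0.72 = 5.9722
Step 4: 150 μL brought to 3750 μL → factor 3750/150 = 25
Overall dilution factor = 19 × 11.054 × 5.9722 × 25 = 31358
Final = 1.00 × 10^8 particles/mL / 31358 = 3.19 × 10^3 particles/mL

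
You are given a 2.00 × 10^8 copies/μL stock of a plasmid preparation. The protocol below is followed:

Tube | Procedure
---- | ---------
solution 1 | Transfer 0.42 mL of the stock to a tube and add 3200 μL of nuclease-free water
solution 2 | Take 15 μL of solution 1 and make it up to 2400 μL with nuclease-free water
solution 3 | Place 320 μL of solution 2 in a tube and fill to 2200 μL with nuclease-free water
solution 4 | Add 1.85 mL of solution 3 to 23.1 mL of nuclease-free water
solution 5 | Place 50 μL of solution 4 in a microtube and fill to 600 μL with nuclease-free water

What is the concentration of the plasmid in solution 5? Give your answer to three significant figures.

130 copies/μL

Step 1: 0.42 mL + 3200 μL = 3.62 mL total → factor 3.62/0.42 = 8.619
Step 2: 15 μL brought to 2400 μL → factor 2400/15 = 160
Step 3: 320 μL brought to 2200 μL → factor 2200/320 = 6.875
Step 4: 1.85 mL + 23.1 mL = 24.95 mL total → factor 24.95/1.85 = 13.486
Step 5: 50 μL brought to 600 μL → factor 600/50 = 12
Overall dilution factor = 8.619 × 160 × 6.875 × 13.486 × 12 = 1.5344 × 10^6
Final = 2.00 × 10^8 copies/μL / 1.5344 × 10^6 = 130 copies/μL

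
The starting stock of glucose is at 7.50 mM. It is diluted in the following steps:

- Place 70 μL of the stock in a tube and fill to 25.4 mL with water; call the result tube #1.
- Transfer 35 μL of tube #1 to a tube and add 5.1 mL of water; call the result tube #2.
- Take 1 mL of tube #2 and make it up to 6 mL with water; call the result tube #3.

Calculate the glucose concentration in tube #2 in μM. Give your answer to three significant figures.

0.141 μM

Step 1: 70 μL brought to 25.4 mL → factor 25400/70 = 362.86
Step 2: 35 μL + 5.1 mL = 5135 μL total → factor 5135/35 = 146.71
Dilution factor through tube #2 = 362.86 × 146.71 = 53236
[tube #2] = 7.50 mM / 53236 = 0.0001409 mM = 0.141 μM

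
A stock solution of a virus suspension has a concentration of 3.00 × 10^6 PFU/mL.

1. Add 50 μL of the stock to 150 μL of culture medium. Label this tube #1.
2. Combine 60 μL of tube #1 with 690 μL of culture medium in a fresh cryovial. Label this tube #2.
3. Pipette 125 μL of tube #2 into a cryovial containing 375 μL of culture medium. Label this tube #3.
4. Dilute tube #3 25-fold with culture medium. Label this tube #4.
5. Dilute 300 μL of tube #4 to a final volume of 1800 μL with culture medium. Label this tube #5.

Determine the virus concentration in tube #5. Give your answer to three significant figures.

Step 1: 50 μL + 150 μL = 200 μL total → factor 200/50 = 4
Step 2: 60 μL + 690 μL = 750 μL total → factor 750/60 = 12.5
Step 3: 125 μL + 375 μL = 500 μL total → factor 500/125 = 4
Step 4: 25-fold → factor 25
Step 5: 300 μL brought to 1800 μL → factor 1800/300 = 6
Overall dilution factor = 4 × 12.5 × 4 × 25 × 6 = 30000
Final = 3.00 × 10^6 PFU/mL / 30000 = 100 PFU/mL

100 PFU/mL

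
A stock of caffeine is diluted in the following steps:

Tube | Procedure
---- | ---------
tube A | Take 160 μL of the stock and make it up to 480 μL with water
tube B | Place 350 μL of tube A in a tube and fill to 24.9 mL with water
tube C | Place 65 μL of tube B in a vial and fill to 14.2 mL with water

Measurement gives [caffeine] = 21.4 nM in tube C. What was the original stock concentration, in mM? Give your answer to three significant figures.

0.998 mM

Step 1: 160 μL brought to 480 μL → factor 480/160 = 3
Step 2: 350 μL brought to 24.9 mL → factor 24900/350 = 71.143
Step 3: 65 μL brought to 14.2 mL → factor 14200/65 = 218.46
Overall dilution factor = 3 × 71.143 × 218.46 = 46626
Stock = 21.4 nM × 46626 = 9.978 × 10^5 nM = 0.998 mM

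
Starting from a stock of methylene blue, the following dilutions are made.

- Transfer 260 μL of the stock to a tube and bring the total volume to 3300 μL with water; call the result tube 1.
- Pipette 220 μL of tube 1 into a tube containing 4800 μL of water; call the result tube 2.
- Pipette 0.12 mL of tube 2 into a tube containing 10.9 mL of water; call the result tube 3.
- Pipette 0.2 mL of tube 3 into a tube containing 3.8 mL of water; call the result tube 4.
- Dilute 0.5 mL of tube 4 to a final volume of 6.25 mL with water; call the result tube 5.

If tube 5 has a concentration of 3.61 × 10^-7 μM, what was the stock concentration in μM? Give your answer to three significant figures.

Step 1: 260 μL brought to 3300 μL → factor 3300/260 = 12.692
Step 2: 220 μL + 4800 μL = 5020 μL total → factor 5020/220 = 22.818
Step 3: 0.12 mL + 10.9 mL = 11.02 mL total → factor 11.02/0.12 = 91.833
Step 4: 0.2 mL + 3.8 mL = 4 mL total → factor 4/0.2 = 20
Step 5: 0.5 mL brought to 6.25 mL → factor 6.25/0.5 = 12.5
Overall dilution factor = 12.692 × 22.818 × 91.833 × 20 × 12.5 = 6.6491 × 10^6
Stock = 3.61 × 10^-7 μM × 6.6491 × 10^6 = 2.40 μM

2.40 μM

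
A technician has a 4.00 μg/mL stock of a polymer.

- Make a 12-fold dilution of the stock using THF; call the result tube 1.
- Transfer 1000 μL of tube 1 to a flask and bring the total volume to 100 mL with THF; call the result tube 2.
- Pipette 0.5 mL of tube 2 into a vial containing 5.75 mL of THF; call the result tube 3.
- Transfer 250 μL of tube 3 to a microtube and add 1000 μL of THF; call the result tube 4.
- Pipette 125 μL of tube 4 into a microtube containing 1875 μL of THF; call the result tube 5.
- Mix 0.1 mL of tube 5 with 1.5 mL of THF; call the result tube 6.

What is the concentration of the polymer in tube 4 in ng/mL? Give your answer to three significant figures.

Step 1: 12-fold → factor 12
Step 2: 1000 μL brought to 100 mL → factor 1 × 10^5/1000 = 100
Step 3: 0.5 mL + 5.75 mL = 6.25 mL total → factor 6.25/0.5 = 12.5
Step 4: 250 μL + 1000 μL = 1250 μL total → factor 1250/250 = 5
Dilution factor through tube 4 = 12 × 100 × 12.5 × 5 = 75000
[tube 4] = 4.00 μg/mL / 75000 = 5.333 × 10^-5 μg/mL = 0.0533 ng/mL

0.0533 ng/mL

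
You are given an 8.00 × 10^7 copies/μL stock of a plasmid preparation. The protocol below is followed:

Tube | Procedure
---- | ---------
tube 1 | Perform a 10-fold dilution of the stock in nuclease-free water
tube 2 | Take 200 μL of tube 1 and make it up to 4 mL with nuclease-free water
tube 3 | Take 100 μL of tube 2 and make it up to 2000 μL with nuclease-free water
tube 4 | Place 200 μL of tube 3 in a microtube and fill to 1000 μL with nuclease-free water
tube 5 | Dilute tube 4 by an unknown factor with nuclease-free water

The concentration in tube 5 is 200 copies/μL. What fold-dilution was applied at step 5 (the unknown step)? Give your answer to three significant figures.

20.0-fold

Step 1: 10-fold → factor 10
Step 2: 200 μL brought to 4 mL → factor 4000/200 = 20
Step 3: 100 μL brought to 2000 μL → factor 2000/100 = 20
Step 4: 200 μL brought to 1000 μL → factor 1000/200 = 5
Step 5: unknown factor x
Product of known-step factors = 20000
Overall factor = 8.00 × 10^7 copies/μL / (200 copies/μL) = 4 × 10^5
x = 4 × 10^5 / 20000 = 20.0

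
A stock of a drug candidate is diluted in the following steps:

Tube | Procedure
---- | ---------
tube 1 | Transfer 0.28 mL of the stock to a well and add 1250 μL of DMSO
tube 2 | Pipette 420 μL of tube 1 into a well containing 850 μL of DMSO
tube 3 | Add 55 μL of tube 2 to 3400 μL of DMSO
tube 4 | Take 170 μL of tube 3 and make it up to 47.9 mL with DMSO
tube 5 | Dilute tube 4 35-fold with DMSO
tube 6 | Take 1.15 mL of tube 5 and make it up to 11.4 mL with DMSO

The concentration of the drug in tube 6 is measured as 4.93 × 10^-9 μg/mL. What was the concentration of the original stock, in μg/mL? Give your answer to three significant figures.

0.500 μg/mL

Step 1: 0.28 mL + 1250 μL = 1.53 mL total → factor 1.53/0.28 = 5.4643
Step 2: 420 μL + 850 μL = 1270 μL total → factor 1270/420 = 3.0238
Step 3: 55 μL + 3400 μL = 3455 μL total → factor 3455/55 = 62.818
Step 4: 170 μL brought to 47.9 mL → factor 47900/170 = 281.76
Step 5: 35-fold → factor 35
Step 6: 1.15 mL brought to 11.4 mL → factor 11.4/1.15 = 9.913
Overall dilution factor = 5.4643 × 3.0238 × 62.818 × 281.76 × 35 × 9.913 = 1.0147 × 10^8
Stock = 4.93 × 10^-9 μg/mL × 1.0147 × 10^8 = 0.500 μg/mL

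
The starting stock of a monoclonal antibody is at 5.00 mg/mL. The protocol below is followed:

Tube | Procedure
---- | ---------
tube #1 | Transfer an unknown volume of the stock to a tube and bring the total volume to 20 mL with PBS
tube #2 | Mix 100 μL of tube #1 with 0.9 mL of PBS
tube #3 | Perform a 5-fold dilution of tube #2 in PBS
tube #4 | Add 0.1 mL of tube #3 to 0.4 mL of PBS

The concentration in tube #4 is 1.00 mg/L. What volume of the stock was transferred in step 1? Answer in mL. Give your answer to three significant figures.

Step 1: v brought to 20 mL → factor = 20 mL/v
Step 2: 100 μL + 0.9 mL = 1000 μL total → factor 1000/100 = 10
Step 3: 5-fold → factor 5
Step 4: 0.1 mL + 0.4 mL = 0.5 mL total → factor 0.5/0.1 = 5
Product of known-step factors = 250
Overall factor = 5.00 mg/mL / (1.00 mg/L) = 5000
Step-1 factor = 5000 / 250 = 20
v = 20 mL / 20 = 1.00 mL

1.00 mL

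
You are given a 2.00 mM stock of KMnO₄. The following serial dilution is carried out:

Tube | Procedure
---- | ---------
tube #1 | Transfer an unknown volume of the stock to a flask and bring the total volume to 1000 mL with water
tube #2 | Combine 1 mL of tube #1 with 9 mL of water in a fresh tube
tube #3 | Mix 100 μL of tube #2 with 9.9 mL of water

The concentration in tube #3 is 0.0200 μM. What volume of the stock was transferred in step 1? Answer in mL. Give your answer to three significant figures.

10.0 mL

Step 1: v brought to 1000 mL → factor = 1000 mL/v
Step 2: 1 mL + 9 mL = 10 mL total → factor 10/1 = 10
Step 3: 100 μL + 9.9 mL = 10000 μL total → factor 10000/100 = 100
Product of known-step factors = 1000
Overall factor = 2.00 mM / (0.0200 μM) = 1 × 10^5
Step-1 factor = 1 × 10^5 / 1000 = 100
v = 1000 mL / 100 = 10.0 mL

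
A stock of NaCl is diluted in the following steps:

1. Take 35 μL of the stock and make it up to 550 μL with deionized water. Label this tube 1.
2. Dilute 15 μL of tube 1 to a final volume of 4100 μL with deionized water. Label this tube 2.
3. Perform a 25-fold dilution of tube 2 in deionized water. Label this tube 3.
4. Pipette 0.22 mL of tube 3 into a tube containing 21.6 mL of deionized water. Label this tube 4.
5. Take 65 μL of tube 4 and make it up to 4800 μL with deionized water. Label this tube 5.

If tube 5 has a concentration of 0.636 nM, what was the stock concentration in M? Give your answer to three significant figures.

0.500 M

Step 1: 35 μL brought to 550 μL → factor 550/35 = 15.714
Step 2: 15 μL brought to 4100 μL → factor 4100/15 = 273.33
Step 3: 25-fold → factor 25
Step 4: 0.22 mL + 21.6 mL = 21.82 mL total → factor 21.82/0.22 = 99.182
Step 5: 65 μL brought to 4800 μL → factor 4800/65 = 73.846
Overall dilution factor = 15.714 × 273.33 × 25 × 99.182 × 73.846 = 7.8648 × 10^8
Stock = 0.636 nM × 7.8648 × 10^8 = 5.002 × 10^8 nM = 0.500 M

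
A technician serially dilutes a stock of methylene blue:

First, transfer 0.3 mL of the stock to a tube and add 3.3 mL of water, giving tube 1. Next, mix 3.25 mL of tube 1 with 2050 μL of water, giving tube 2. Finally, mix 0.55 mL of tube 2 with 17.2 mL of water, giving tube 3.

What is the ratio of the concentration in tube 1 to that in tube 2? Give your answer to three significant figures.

Step 1: 0.3 mL + 3.3 mL = 3.6 mL total → factor 3.6/0.3 = 12
Step 2: 3.25 mL + 2050 μL = 5.3 mL total → factor 5.3/3.25 = 1.6308
Dilution factor to tube 1 = 12; to tube 2 = 19.569
[tube 1]/[tube 2] = (factor to tube 2)/(factor to tube 1) = 19.569/12 = 1.63

1.63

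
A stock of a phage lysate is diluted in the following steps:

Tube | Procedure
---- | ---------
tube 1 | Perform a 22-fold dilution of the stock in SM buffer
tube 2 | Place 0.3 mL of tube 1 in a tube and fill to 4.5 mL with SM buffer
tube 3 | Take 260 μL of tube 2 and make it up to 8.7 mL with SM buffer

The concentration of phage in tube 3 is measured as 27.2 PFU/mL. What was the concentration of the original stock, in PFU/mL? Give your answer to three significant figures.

3.00 × 10^5 PFU/mL

Step 1: 22-fold → factor 22
Step 2: 0.3 mL brought to 4.5 mL → factor 4.5/0.3 = 15
Step 3: 260 μL brought to 8.7 mL → factor 8700/260 = 33.462
Overall dilution factor = 22 × 15 × 33.462 = 11042
Stock = 27.2 PFU/mL × 11042 = 3.00 × 10^5 PFU/mL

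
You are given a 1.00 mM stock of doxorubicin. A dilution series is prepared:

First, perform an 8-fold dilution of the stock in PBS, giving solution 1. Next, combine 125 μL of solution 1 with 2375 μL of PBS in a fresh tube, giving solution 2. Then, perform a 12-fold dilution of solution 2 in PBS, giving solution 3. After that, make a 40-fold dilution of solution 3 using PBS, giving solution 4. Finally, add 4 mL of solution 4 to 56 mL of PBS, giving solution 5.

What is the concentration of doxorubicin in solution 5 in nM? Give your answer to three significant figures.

0.868 nM

Step 1: 8-fold → factor 8
Step 2: 125 μL + 2375 μL = 2500 μL total → factor 2500/125 = 20
Step 3: 12-fold → factor 12
Step 4: 40-fold → factor 40
Step 5: 4 mL + 56 mL = 60 mL total → factor 60/4 = 15
Overall dilution factor = 8 × 20 × 12 × 40 × 15 = 1.152 × 10^6
Final = 1.00 mM / 1.152 × 10^6 = 8.681 × 10^-7 mM = 0.868 nM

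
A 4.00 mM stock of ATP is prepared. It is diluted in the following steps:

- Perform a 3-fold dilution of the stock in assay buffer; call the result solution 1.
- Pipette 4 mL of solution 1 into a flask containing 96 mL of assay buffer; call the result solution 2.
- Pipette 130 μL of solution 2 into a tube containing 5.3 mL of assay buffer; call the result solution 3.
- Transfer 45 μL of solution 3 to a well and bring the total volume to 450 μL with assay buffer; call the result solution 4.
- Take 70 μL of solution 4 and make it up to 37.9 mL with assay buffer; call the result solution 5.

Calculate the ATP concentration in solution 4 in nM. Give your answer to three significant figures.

Step 1: 3-fold → factor 3
Step 2: 4 mL + 96 mL = 100 mL total → factor 100/4 = 25
Step 3: 130 μL + 5.3 mL = 5430 μL total → factor 5430/130 = 41.769
Step 4: 45 μL brought to 450 μL → factor 450/45 = 10
Dilution factor through solution 4 = 3 × 25 × 41.769 × 10 = 31327
[solution 4] = 4.00 mM / 31327 = 0.0001277 mM = 128 nM

128 nM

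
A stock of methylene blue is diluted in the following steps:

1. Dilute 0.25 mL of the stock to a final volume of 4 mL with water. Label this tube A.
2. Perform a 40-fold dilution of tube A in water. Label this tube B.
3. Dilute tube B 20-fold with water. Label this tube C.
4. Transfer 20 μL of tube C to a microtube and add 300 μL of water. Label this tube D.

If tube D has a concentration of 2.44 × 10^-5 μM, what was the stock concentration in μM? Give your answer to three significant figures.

Step 1: 0.25 mL brought to 4 mL → factor 4/0.25 = 16
Step 2: 40-fold → factor 40
Step 3: 20-fold → factor 20
Step 4: 20 μL + 300 μL = 320 μL total → factor 320/20 = 16
Overall dilution factor = 16 × 40 × 20 × 16 = 2.048 × 10^5
Stock = 2.44 × 10^-5 μM × 2.048 × 10^5 = 5.00 μM

5.00 μM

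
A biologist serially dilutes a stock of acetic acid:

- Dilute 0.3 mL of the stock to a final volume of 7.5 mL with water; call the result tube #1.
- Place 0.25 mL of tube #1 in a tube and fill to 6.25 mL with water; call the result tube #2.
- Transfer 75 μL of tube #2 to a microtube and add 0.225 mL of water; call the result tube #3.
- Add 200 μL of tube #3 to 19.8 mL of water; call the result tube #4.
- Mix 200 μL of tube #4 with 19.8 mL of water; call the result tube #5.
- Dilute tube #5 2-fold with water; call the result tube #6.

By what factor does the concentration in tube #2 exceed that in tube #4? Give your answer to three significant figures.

400

Step 1: 0.3 mL brought to 7.5 mL → factor 7.5/0.3 = 25
Step 2: 0.25 mL brought to 6.25 mL → factor 6.25/0.25 = 25
Step 3: 75 μL + 0.225 mL = 300 μL total → factor 300/75 = 4
Step 4: 200 μL + 19.8 mL = 20000 μL total → factor 20000/200 = 100
Dilution factor to tube #2 = 625; to tube #4 = 2.5 × 10^5
[tube #2]/[tube #4] = (factor to tube #4)/(factor to tube #2) = 2.5 × 10^5/625 = 400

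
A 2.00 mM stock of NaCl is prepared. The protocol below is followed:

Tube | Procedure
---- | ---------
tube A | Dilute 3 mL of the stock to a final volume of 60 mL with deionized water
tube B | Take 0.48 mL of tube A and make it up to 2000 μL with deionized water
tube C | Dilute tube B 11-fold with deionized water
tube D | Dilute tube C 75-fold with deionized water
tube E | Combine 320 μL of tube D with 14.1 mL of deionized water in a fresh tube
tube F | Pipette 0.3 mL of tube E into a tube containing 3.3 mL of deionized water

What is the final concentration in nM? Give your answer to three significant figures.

0.0538 nM

Step 1: 3 mL brought to 60 mL → factor 60/3 = 20
Step 2: 0.48 mL brought to 2000 μL → factor 2/0.48 = 4.1667
Step 3: 11-fold → factor 11
Step 4: 75-fold → factor 75
Step 5: 320 μL + 14.1 mL = 14420 μL total → factor 14420/320 = 45.062
Step 6: 0.3 mL + 3.3 mL = 3.6 mL total → factor 3.6/0.3 = 12
Overall dilution factor = 20 × 4.1667 × 11 × 75 × 45.062 × 12 = 3.7177 × 10^7
Final = 2.00 mM / 3.7177 × 10^7 = 5.380 × 10^-8 mM = 0.0538 nM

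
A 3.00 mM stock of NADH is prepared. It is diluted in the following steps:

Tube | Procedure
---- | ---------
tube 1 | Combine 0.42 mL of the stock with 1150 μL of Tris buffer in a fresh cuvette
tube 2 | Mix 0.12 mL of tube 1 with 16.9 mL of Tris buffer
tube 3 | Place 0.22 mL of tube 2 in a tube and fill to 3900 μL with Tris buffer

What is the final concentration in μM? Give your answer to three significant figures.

0.319 μM

Step 1: 0.42 mL + 1150 μL = 1.57 mL total → factor 1.57/0.42 = 3.7381
Step 2: 0.12 mL + 16.9 mL = 17.02 mL total → factor 17.02/0.12 = 141.83
Step 3: 0.22 mL brought to 3900 μL → factor 3.9/0.22 = 17.727
Overall dilution factor = 3.7381 × 141.83 × 17.727 = 9398.8
Final = 3.00 mM / 9398.8 = 0.0003192 mM = 0.319 μM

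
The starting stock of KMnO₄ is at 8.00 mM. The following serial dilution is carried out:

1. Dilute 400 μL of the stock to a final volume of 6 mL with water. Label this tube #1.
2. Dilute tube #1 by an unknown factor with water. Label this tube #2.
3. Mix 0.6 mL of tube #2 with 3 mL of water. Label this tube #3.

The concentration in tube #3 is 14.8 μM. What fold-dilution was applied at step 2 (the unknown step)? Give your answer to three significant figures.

6.01-fold

Step 1: 400 μL brought to 6 mL → factor 6000/400 = 15
Step 2: unknown factor x
Step 3: 0.6 mL + 3 mL = 3.6 mL total → factor 3.6/0.6 = 6
Product of known-step factors = 90
Overall factor = 8.00 mM / (14.8 μM) = 540.54
x = 540.54 / 90 = 6.01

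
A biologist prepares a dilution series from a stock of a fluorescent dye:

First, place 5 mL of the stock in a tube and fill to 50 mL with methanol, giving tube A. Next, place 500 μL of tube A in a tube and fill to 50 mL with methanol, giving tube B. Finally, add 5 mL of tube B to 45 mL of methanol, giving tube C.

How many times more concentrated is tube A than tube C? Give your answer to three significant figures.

Step 1: 5 mL brought to 50 mL → factor 50/5 = 10
Step 2: 500 μL brought to 50 mL → factor 50000/500 = 100
Step 3: 5 mL + 45 mL = 50 mL total → factor 50/5 = 10
Dilution factor to tube A = 10; to tube C = 10000
[tube A]/[tube C] = (factor to tube C)/(factor to tube A) = 10000/10 = 1.00 × 10^3

1.00 × 10^3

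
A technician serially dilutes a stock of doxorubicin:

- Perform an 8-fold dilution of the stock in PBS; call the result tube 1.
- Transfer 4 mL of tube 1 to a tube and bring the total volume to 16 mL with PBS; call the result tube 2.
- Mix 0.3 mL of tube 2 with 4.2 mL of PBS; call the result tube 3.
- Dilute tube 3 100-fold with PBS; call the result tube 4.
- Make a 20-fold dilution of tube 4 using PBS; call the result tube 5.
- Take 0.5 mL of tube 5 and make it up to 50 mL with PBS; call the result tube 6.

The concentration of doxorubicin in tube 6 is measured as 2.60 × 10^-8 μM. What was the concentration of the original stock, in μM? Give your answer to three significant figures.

Step 1: 8-fold → factor 8
Step 2: 4 mL brought to 16 mL → factor 16/4 = 4
Step 3: 0.3 mL + 4.2 mL = 4.5 mL total → factor 4.5/0.3 = 15
Step 4: 100-fold → factor 100
Step 5: 20-fold → factor 20
Step 6: 0.5 mL brought to 50 mL → factor 50/0.5 = 100
Overall dilution factor = 8 × 4 × 15 × 100 × 20 × 100 = 9.6 × 10^7
Stock = 2.60 × 10^-8 μM × 9.6 × 10^7 = 2.50 μM

2.50 μM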